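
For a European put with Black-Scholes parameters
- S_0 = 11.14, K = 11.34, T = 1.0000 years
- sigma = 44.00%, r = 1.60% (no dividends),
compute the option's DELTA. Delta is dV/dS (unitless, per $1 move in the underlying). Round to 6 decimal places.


d1 = 0.2159225823; d2 = -0.2240774177
phi(d1) = 0.3897499833; exp(-qT) = 1.0000000000; exp(-rT) = 0.9841273201
N(-d1) = 0.4145240471
Delta = -exp(-qT) * N(-d1) = -1.0000000000 * 0.4145240471 = -0.414524

Answer: Delta = -0.414524


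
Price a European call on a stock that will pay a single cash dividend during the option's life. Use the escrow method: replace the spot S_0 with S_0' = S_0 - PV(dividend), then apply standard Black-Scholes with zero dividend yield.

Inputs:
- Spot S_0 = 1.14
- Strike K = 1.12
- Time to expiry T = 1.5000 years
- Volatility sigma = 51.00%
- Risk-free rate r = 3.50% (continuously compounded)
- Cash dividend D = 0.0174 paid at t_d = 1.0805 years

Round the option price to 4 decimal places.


Answer: Price = 0.2993

Derivation:
PV(D) = D * exp(-r * t_d) = 0.0174 * 0.96288865 = 0.01675426
S_0' = S_0 - PV(D) = 1.1400 - 0.01675426 = 1.12324574
d1 = (ln(S_0'/K) + (r + sigma^2/2)*T) / (sigma*sqrt(T)) = 0.40099394
d2 = d1 - sigma*sqrt(T) = -0.22362594
exp(-rT) = 0.94885432
N(d1) = 0.65578771; N(d2) = 0.41152419
C = S_0' * N(d1) - K * exp(-rT) * N(d2) = 1.12324574 * 0.65578771 - 1.1200 * 0.94885432 * 0.41152419 = 0.2993


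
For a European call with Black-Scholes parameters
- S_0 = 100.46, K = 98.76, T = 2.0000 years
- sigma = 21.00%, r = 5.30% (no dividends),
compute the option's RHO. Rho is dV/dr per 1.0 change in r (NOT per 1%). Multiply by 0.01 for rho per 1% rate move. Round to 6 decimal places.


Answer: Rho = 107.452497

Derivation:
d1 = 0.5628804800; d2 = 0.2658956319
phi(d1) = 0.3404946892; exp(-qT) = 1.0000000000; exp(-rT) = 0.8994246481
N(d2) = 0.6048402054
Rho = K*T*exp(-rT)*N(d2) = 98.7600 * 2.0000 * 0.8994246481 * 0.6048402054 = 107.452497


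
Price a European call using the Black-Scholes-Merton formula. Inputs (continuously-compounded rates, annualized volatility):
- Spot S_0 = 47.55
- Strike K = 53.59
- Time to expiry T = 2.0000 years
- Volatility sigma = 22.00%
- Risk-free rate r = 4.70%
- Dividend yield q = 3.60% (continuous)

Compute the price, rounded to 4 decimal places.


Answer: Price = 3.7606

Derivation:
d1 = (ln(S/K) + (r - q + 0.5*sigma^2) * T) / (sigma * sqrt(T)) = -0.15807274
d2 = d1 - sigma * sqrt(T) = -0.46919972
exp(-rT) = 0.91028276; exp(-qT) = 0.93053090
C = S_0 * exp(-qT) * N(d1) - K * exp(-rT) * N(d2)
N(d1) = 0.43719974; N(d2) = 0.31946344
C = 47.5500 * 0.93053090 * 0.43719974 - 53.5900 * 0.91028276 * 0.31946344 = 3.7606


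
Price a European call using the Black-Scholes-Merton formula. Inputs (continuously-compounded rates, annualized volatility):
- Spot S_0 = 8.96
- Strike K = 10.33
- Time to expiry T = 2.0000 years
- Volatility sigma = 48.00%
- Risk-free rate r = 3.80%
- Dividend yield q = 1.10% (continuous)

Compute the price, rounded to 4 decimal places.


Answer: Price = 2.0516

Derivation:
d1 = (ln(S/K) + (r - q + 0.5*sigma^2) * T) / (sigma * sqrt(T)) = 0.20935950
d2 = d1 - sigma * sqrt(T) = -0.46946301
exp(-rT) = 0.92681621; exp(-qT) = 0.97824024
C = S_0 * exp(-qT) * N(d1) - K * exp(-rT) * N(d2)
N(d1) = 0.58291620; N(d2) = 0.31936936
C = 8.9600 * 0.97824024 * 0.58291620 - 10.3300 * 0.92681621 * 0.31936936 = 2.0516


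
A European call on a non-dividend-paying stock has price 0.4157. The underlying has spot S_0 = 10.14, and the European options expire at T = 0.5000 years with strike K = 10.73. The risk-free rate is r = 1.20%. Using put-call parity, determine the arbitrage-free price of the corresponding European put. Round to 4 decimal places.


Answer: Put price = 0.9415

Derivation:
Put-call parity: C - P = S_0 * exp(-qT) - K * exp(-rT).
S_0 * exp(-qT) = 10.1400 * 1.00000000 = 10.14000000
K * exp(-rT) = 10.7300 * 0.99401796 = 10.66581275
P = C - S*exp(-qT) + K*exp(-rT)
P = 0.4157 - 10.14000000 + 10.66581275 = 0.9415


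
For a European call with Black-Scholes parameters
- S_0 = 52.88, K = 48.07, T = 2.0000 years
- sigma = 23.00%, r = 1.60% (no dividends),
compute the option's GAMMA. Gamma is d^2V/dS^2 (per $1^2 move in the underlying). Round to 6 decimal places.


Answer: Gamma = 0.019892

Derivation:
d1 = 0.5542085089; d2 = 0.2289393896
phi(d1) = 0.3421479378; exp(-qT) = 1.0000000000; exp(-rT) = 0.9685065821
Gamma = exp(-qT) * phi(d1) / (S * sigma * sqrt(T)) = 1.0000000000 * 0.3421479378 / (52.8800 * 0.2300 * 1.4142135624) = 0.019892


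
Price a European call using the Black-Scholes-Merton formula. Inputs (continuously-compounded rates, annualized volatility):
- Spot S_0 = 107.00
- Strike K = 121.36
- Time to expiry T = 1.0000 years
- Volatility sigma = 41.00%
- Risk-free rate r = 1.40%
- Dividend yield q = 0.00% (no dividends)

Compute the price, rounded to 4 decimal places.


d1 = (ln(S/K) + (r - q + 0.5*sigma^2) * T) / (sigma * sqrt(T)) = -0.06800610
d2 = d1 - sigma * sqrt(T) = -0.47800610
exp(-rT) = 0.98609754; exp(-qT) = 1.00000000
C = S_0 * exp(-qT) * N(d1) - K * exp(-rT) * N(d2)
N(d1) = 0.47289039; N(d2) = 0.31632293
C = 107.0000 * 1.00000000 * 0.47289039 - 121.3600 * 0.98609754 * 0.31632293 = 12.7440

Answer: Price = 12.7440


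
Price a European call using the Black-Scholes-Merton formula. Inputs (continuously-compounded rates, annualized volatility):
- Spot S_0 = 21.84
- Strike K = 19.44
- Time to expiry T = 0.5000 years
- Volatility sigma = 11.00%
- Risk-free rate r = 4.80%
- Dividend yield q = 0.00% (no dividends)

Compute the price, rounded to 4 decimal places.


Answer: Price = 2.8833

Derivation:
d1 = (ln(S/K) + (r - q + 0.5*sigma^2) * T) / (sigma * sqrt(T)) = 1.84407473
d2 = d1 - sigma * sqrt(T) = 1.76629298
exp(-rT) = 0.97628571; exp(-qT) = 1.00000000
C = S_0 * exp(-qT) * N(d1) - K * exp(-rT) * N(d2)
N(d1) = 0.96741387; N(d2) = 0.96132665
C = 21.8400 * 1.00000000 * 0.96741387 - 19.4400 * 0.97628571 * 0.96132665 = 2.8833


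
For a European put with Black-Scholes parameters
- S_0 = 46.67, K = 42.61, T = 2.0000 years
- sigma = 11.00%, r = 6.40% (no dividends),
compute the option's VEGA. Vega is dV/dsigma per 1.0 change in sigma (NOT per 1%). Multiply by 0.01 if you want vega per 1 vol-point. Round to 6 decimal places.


d1 = 1.4856480122; d2 = 1.3300845203
phi(d1) = 0.1323224488; exp(-qT) = 1.0000000000; exp(-rT) = 0.8798533791
Vega = S * exp(-qT) * phi(d1) * sqrt(T) = 46.6700 * 1.0000000000 * 0.1323224488 * 1.4142135624 = 8.733460

Answer: Vega = 8.733460


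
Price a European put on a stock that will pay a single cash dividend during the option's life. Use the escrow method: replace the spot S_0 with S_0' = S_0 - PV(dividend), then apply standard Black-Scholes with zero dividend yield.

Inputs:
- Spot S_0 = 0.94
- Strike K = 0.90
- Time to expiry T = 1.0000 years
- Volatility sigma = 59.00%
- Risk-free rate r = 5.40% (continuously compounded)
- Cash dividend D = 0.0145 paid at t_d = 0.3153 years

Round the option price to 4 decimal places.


Answer: Price = 0.1717

Derivation:
PV(D) = D * exp(-r * t_d) = 0.0145 * 0.98311793 = 0.01425521
S_0' = S_0 - PV(D) = 0.9400 - 0.01425521 = 0.92574479
d1 = (ln(S_0'/K) + (r + sigma^2/2)*T) / (sigma*sqrt(T)) = 0.43432852
d2 = d1 - sigma*sqrt(T) = -0.15567148
exp(-rT) = 0.94743211
N(-d1) = 0.33202495; N(-d2) = 0.56185401
P = K * exp(-rT) * N(-d2) - S_0' * N(-d1) = 0.9000 * 0.94743211 * 0.56185401 - 0.92574479 * 0.33202495 = 0.1717


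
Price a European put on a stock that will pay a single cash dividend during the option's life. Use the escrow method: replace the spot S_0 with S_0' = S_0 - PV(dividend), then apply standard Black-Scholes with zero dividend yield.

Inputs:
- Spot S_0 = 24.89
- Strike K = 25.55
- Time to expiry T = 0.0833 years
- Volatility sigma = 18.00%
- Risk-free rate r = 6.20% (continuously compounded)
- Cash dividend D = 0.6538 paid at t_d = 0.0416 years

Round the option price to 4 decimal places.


PV(D) = D * exp(-r * t_d) = 0.6538 * 0.99742412 = 0.65211589
S_0' = S_0 - PV(D) = 24.8900 - 0.65211589 = 24.23788411
d1 = (ln(S_0'/K) + (r + sigma^2/2)*T) / (sigma*sqrt(T)) = -0.88942026
d2 = d1 - sigma*sqrt(T) = -0.94137139
exp(-rT) = 0.99484871
N(-d1) = 0.81311137; N(-d2) = 0.82674272
P = K * exp(-rT) * N(-d2) - S_0' * N(-d1) = 25.5500 * 0.99484871 * 0.82674272 - 24.23788411 * 0.81311137 = 1.3064

Answer: Price = 1.3064


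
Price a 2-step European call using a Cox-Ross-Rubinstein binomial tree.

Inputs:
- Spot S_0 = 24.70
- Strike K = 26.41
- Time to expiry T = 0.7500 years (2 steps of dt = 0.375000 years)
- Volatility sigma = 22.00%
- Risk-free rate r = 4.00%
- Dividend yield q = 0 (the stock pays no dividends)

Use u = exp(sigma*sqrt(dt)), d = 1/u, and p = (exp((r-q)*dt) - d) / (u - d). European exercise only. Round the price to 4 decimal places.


Answer: Price = V(0,0) = 1.5693

Derivation:
dt = T/N = 0.375000
u = exp(sigma*sqrt(dt)) = 1.144219; d = 1/u = 0.873959
p = (exp((r-q)*dt) - d) / (u - d) = 0.522291
Discount per step: exp(-r*dt) = 0.985112
Stock lattice S(k, i) with i counting down-moves:
  k=0: S(0,0) = 24.7000
  k=1: S(1,0) = 28.2622; S(1,1) = 21.5868
  k=2: S(2,0) = 32.3381; S(2,1) = 24.7000; S(2,2) = 18.8660
Terminal payoffs V(N, i) = max(S_T - K, 0):
  V(2,0) = 5.928133; V(2,1) = 0.000000; V(2,2) = 0.000000
Backward induction: V(k, i) = exp(-r*dt) * [p * V(k+1, i) + (1-p) * V(k+1, i+1)].
  V(1,0) = exp(-r*dt) * [p*5.928133 + (1-p)*0.000000] = 3.050113
  V(1,1) = exp(-r*dt) * [p*0.000000 + (1-p)*0.000000] = 0.000000
  V(0,0) = exp(-r*dt) * [p*3.050113 + (1-p)*0.000000] = 1.569329


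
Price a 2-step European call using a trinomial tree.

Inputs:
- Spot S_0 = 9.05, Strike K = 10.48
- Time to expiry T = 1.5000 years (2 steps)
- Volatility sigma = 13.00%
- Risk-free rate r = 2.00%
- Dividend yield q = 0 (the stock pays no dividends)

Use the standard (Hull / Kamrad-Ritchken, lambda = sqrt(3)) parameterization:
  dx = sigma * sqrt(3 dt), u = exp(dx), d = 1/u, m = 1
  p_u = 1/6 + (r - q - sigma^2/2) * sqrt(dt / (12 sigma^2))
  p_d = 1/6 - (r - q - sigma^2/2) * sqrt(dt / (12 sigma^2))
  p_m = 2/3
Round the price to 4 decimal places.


Answer: Price = V(0,0) = 0.2267

Derivation:
dt = T/N = 0.750000; dx = sigma*sqrt(3*dt) = 0.195000
u = exp(dx) = 1.215311; d = 1/u = 0.822835
p_u = 0.188878, p_m = 0.666667, p_d = 0.144455
Discount per step: exp(-r*dt) = 0.985112
Stock lattice S(k, j) with j the centered position index:
  k=0: S(0,+0) = 9.0500
  k=1: S(1,-1) = 7.4467; S(1,+0) = 9.0500; S(1,+1) = 10.9986
  k=2: S(2,-2) = 6.1274; S(2,-1) = 7.4467; S(2,+0) = 9.0500; S(2,+1) = 10.9986; S(2,+2) = 13.3667
Terminal payoffs V(N, j) = max(S_T - K, 0):
  V(2,-2) = 0.000000; V(2,-1) = 0.000000; V(2,+0) = 0.000000; V(2,+1) = 0.518564; V(2,+2) = 2.886676
Backward induction: V(k, j) = exp(-r*dt) * [p_u * V(k+1, j+1) + p_m * V(k+1, j) + p_d * V(k+1, j-1)]
  V(1,-1) = exp(-r*dt) * [p_u*0.000000 + p_m*0.000000 + p_d*0.000000] = 0.000000
  V(1,+0) = exp(-r*dt) * [p_u*0.518564 + p_m*0.000000 + p_d*0.000000] = 0.096487
  V(1,+1) = exp(-r*dt) * [p_u*2.886676 + p_m*0.518564 + p_d*0.000000] = 0.877675
  V(0,+0) = exp(-r*dt) * [p_u*0.877675 + p_m*0.096487 + p_d*0.000000] = 0.226673


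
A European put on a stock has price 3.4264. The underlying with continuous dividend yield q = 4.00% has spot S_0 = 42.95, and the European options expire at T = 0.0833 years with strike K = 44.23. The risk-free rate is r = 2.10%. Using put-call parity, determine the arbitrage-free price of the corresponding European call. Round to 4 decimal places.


Put-call parity: C - P = S_0 * exp(-qT) - K * exp(-rT).
S_0 * exp(-qT) = 42.9500 * 0.99667354 = 42.80712876
K * exp(-rT) = 44.2300 * 0.99825223 = 44.15269609
C = P + S*exp(-qT) - K*exp(-rT)
C = 3.4264 + 42.80712876 - 44.15269609 = 2.0808

Answer: Call price = 2.0808


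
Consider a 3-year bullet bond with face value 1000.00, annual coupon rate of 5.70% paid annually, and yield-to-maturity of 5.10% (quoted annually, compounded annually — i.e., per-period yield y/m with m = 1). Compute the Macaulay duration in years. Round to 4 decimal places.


Answer: Macaulay duration = 2.8425 years

Derivation:
Coupon per period c = face * coupon_rate / m = 57.000000
Periods per year m = 1; per-period yield y/m = 0.051000
Number of cashflows N = 3
Cashflows (t years, CF_t, discount factor 1/(1+y/m)^(m*t), PV):
  t = 1.0000: CF_t = 57.000000, DF = 0.951475, PV = 54.234063
  t = 2.0000: CF_t = 57.000000, DF = 0.905304, PV = 51.602343
  t = 3.0000: CF_t = 1057.000000, DF = 0.861374, PV = 910.472513
Price P = sum_t PV_t = 1016.308919
Macaulay numerator sum_t t * PV_t:
  t * PV_t at t = 1.0000: 54.234063
  t * PV_t at t = 2.0000: 103.204687
  t * PV_t at t = 3.0000: 2731.417540
Macaulay duration D = (sum_t t * PV_t) / P = 2888.856289 / 1016.308919 = 2.842498


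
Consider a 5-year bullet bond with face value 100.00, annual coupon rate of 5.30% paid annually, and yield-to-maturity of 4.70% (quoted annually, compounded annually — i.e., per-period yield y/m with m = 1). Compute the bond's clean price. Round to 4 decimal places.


Coupon per period c = face * coupon_rate / m = 5.300000
Periods per year m = 1; per-period yield y/m = 0.047000
Number of cashflows N = 5
Cashflows (t years, CF_t, discount factor 1/(1+y/m)^(m*t), PV):
  t = 1.0000: CF_t = 5.300000, DF = 0.955110, PV = 5.062082
  t = 2.0000: CF_t = 5.300000, DF = 0.912235, PV = 4.834844
  t = 3.0000: CF_t = 5.300000, DF = 0.871284, PV = 4.617807
  t = 4.0000: CF_t = 5.300000, DF = 0.832172, PV = 4.410513
  t = 5.0000: CF_t = 105.300000, DF = 0.794816, PV = 83.694123
Price P = sum_t PV_t = 102.619370

Answer: Price = 102.6194


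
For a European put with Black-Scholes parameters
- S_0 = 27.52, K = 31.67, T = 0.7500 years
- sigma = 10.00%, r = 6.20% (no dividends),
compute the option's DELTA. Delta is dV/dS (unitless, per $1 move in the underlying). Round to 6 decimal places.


d1 = -1.0416189536; d2 = -1.1282214939
phi(d1) = 0.2319059087; exp(-qT) = 1.0000000000; exp(-rT) = 0.9545645606
N(-d1) = 0.8512058111
Delta = -exp(-qT) * N(-d1) = -1.0000000000 * 0.8512058111 = -0.851206

Answer: Delta = -0.851206


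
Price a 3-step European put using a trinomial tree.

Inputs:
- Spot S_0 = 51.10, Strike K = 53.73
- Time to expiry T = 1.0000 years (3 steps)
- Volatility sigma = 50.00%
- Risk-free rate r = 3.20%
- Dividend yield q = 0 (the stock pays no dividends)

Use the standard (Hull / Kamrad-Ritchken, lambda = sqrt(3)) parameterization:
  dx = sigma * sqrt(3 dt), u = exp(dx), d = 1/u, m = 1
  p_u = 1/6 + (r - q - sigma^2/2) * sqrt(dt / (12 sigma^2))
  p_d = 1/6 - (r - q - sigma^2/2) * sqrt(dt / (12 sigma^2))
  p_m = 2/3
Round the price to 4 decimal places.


Answer: Price = V(0,0) = 10.1420

Derivation:
dt = T/N = 0.333333; dx = sigma*sqrt(3*dt) = 0.500000
u = exp(dx) = 1.648721; d = 1/u = 0.606531
p_u = 0.135667, p_m = 0.666667, p_d = 0.197667
Discount per step: exp(-r*dt) = 0.989390
Stock lattice S(k, j) with j the centered position index:
  k=0: S(0,+0) = 51.1000
  k=1: S(1,-1) = 30.9937; S(1,+0) = 51.1000; S(1,+1) = 84.2497
  k=2: S(2,-2) = 18.7986; S(2,-1) = 30.9937; S(2,+0) = 51.1000; S(2,+1) = 84.2497; S(2,+2) = 138.9042
  k=3: S(3,-3) = 11.4020; S(3,-2) = 18.7986; S(3,-1) = 30.9937; S(3,+0) = 51.1000; S(3,+1) = 84.2497; S(3,+2) = 138.9042; S(3,+3) = 229.0143
Terminal payoffs V(N, j) = max(K - S_T, 0):
  V(3,-3) = 42.328049; V(3,-2) = 34.931361; V(3,-1) = 22.736283; V(3,+0) = 2.630000; V(3,+1) = 0.000000; V(3,+2) = 0.000000; V(3,+3) = 0.000000
Backward induction: V(k, j) = exp(-r*dt) * [p_u * V(k+1, j+1) + p_m * V(k+1, j) + p_d * V(k+1, j-1)]
  V(2,-2) = exp(-r*dt) * [p_u*22.736283 + p_m*34.931361 + p_d*42.328049] = 34.370394
  V(2,-1) = exp(-r*dt) * [p_u*2.630000 + p_m*22.736283 + p_d*34.931361] = 22.181225
  V(2,+0) = exp(-r*dt) * [p_u*0.000000 + p_m*2.630000 + p_d*22.736283] = 6.181252
  V(2,+1) = exp(-r*dt) * [p_u*0.000000 + p_m*0.000000 + p_d*2.630000] = 0.514348
  V(2,+2) = exp(-r*dt) * [p_u*0.000000 + p_m*0.000000 + p_d*0.000000] = 0.000000
  V(1,-1) = exp(-r*dt) * [p_u*6.181252 + p_m*22.181225 + p_d*34.370394] = 22.182079
  V(1,+0) = exp(-r*dt) * [p_u*0.514348 + p_m*6.181252 + p_d*22.181225] = 8.484122
  V(1,+1) = exp(-r*dt) * [p_u*0.000000 + p_m*0.514348 + p_d*6.181252] = 1.548124
  V(0,+0) = exp(-r*dt) * [p_u*1.548124 + p_m*8.484122 + p_d*22.182079] = 10.142007


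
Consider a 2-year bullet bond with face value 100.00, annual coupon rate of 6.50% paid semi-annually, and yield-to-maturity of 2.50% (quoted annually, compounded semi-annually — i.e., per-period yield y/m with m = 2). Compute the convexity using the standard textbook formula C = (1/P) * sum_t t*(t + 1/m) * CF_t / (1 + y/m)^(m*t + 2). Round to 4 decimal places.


Answer: Convexity = 4.5894

Derivation:
Coupon per period c = face * coupon_rate / m = 3.250000
Periods per year m = 2; per-period yield y/m = 0.012500
Number of cashflows N = 4
Cashflows (t years, CF_t, discount factor 1/(1+y/m)^(m*t), PV):
  t = 0.5000: CF_t = 3.250000, DF = 0.987654, PV = 3.209877
  t = 1.0000: CF_t = 3.250000, DF = 0.975461, PV = 3.170248
  t = 1.5000: CF_t = 3.250000, DF = 0.963418, PV = 3.131110
  t = 2.0000: CF_t = 103.250000, DF = 0.951524, PV = 98.244881
Price P = sum_t PV_t = 107.756116
Convexity numerator sum_t t*(t + 1/m) * CF_t / (1+y/m)^(m*t + 2):
  t = 0.5000: term = 1.565555
  t = 1.0000: term = 4.638681
  t = 1.5000: term = 9.162826
  t = 2.0000: term = 479.170280
Convexity = (1/P) * sum = 494.537342 / 107.756116 = 4.589413


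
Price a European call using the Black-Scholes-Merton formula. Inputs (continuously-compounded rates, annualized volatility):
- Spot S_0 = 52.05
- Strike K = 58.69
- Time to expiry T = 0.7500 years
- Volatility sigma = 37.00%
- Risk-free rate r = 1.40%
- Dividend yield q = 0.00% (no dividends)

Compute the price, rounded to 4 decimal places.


Answer: Price = 4.3973

Derivation:
d1 = (ln(S/K) + (r - q + 0.5*sigma^2) * T) / (sigma * sqrt(T)) = -0.18171572
d2 = d1 - sigma * sqrt(T) = -0.50214512
exp(-rT) = 0.98955493; exp(-qT) = 1.00000000
C = S_0 * exp(-qT) * N(d1) - K * exp(-rT) * N(d2)
N(d1) = 0.42790291; N(d2) = 0.30778272
C = 52.0500 * 1.00000000 * 0.42790291 - 58.6900 * 0.98955493 * 0.30778272 = 4.3973


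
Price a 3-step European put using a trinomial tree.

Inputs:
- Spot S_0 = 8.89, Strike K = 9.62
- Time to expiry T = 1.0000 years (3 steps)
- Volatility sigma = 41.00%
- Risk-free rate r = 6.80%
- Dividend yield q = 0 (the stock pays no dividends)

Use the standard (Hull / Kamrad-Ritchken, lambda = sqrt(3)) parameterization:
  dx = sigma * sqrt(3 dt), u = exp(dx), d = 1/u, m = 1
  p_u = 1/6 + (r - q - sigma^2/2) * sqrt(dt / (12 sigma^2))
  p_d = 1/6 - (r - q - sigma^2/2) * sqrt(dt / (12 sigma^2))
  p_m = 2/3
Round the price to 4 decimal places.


dt = T/N = 0.333333; dx = sigma*sqrt(3*dt) = 0.410000
u = exp(dx) = 1.506818; d = 1/u = 0.663650
p_u = 0.160142, p_m = 0.666667, p_d = 0.173191
Discount per step: exp(-r*dt) = 0.977588
Stock lattice S(k, j) with j the centered position index:
  k=0: S(0,+0) = 8.8900
  k=1: S(1,-1) = 5.8999; S(1,+0) = 8.8900; S(1,+1) = 13.3956
  k=2: S(2,-2) = 3.9154; S(2,-1) = 5.8999; S(2,+0) = 8.8900; S(2,+1) = 13.3956; S(2,+2) = 20.1847
  k=3: S(3,-3) = 2.5985; S(3,-2) = 3.9154; S(3,-1) = 5.8999; S(3,+0) = 8.8900; S(3,+1) = 13.3956; S(3,+2) = 20.1847; S(3,+3) = 30.4147
Terminal payoffs V(N, j) = max(K - S_T, 0):
  V(3,-3) = 7.021519; V(3,-2) = 5.704563; V(3,-1) = 3.720149; V(3,+0) = 0.730000; V(3,+1) = 0.000000; V(3,+2) = 0.000000; V(3,+3) = 0.000000
Backward induction: V(k, j) = exp(-r*dt) * [p_u * V(k+1, j+1) + p_m * V(k+1, j) + p_d * V(k+1, j-1)]
  V(2,-2) = exp(-r*dt) * [p_u*3.720149 + p_m*5.704563 + p_d*7.021519] = 5.489021
  V(2,-1) = exp(-r*dt) * [p_u*0.730000 + p_m*3.720149 + p_d*5.704563] = 3.504637
  V(2,+0) = exp(-r*dt) * [p_u*0.000000 + p_m*0.730000 + p_d*3.720149] = 1.105616
  V(2,+1) = exp(-r*dt) * [p_u*0.000000 + p_m*0.000000 + p_d*0.730000] = 0.123596
  V(2,+2) = exp(-r*dt) * [p_u*0.000000 + p_m*0.000000 + p_d*0.000000] = 0.000000
  V(1,-1) = exp(-r*dt) * [p_u*1.105616 + p_m*3.504637 + p_d*5.489021] = 3.386493
  V(1,+0) = exp(-r*dt) * [p_u*0.123596 + p_m*1.105616 + p_d*3.504637] = 1.333276
  V(1,+1) = exp(-r*dt) * [p_u*0.000000 + p_m*0.123596 + p_d*1.105616] = 0.267742
  V(0,+0) = exp(-r*dt) * [p_u*0.267742 + p_m*1.333276 + p_d*3.386493] = 1.484212

Answer: Price = V(0,0) = 1.4842


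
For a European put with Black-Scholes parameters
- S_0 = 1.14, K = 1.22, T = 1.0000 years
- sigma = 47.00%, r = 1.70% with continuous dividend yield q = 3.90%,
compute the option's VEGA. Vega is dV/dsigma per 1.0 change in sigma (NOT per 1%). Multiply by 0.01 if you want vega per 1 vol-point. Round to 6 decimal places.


d1 = 0.0438880929; d2 = -0.4261119071
phi(d1) = 0.3985582511; exp(-qT) = 0.9617507091; exp(-rT) = 0.9831436846
Vega = S * exp(-qT) * phi(d1) * sqrt(T) = 1.1400 * 0.9617507091 * 0.3985582511 * 1.0000000000 = 0.436978

Answer: Vega = 0.436978


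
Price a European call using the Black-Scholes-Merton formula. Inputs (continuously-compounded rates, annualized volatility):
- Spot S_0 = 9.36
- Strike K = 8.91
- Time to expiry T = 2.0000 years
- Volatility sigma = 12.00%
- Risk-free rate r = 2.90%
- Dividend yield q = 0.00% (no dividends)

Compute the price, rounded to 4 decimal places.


d1 = (ln(S/K) + (r - q + 0.5*sigma^2) * T) / (sigma * sqrt(T)) = 0.71695353
d2 = d1 - sigma * sqrt(T) = 0.54724790
exp(-rT) = 0.94364995; exp(-qT) = 1.00000000
C = S_0 * exp(-qT) * N(d1) - K * exp(-rT) * N(d2)
N(d1) = 0.76329862; N(d2) = 0.70789579
C = 9.3600 * 1.00000000 * 0.76329862 - 8.9100 * 0.94364995 * 0.70789579 = 1.1925

Answer: Price = 1.1925


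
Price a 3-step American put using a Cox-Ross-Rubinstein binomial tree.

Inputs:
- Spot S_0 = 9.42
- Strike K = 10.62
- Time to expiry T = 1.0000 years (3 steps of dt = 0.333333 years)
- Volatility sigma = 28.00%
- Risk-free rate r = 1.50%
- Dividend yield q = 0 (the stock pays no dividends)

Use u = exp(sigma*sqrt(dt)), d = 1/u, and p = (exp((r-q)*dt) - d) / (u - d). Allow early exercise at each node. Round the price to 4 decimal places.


Answer: Price = V(0,0) = 1.7093

Derivation:
dt = T/N = 0.333333
u = exp(sigma*sqrt(dt)) = 1.175458; d = 1/u = 0.850732
p = (exp((r-q)*dt) - d) / (u - d) = 0.475109
Discount per step: exp(-r*dt) = 0.995012
Stock lattice S(k, i) with i counting down-moves:
  k=0: S(0,0) = 9.4200
  k=1: S(1,0) = 11.0728; S(1,1) = 8.0139
  k=2: S(2,0) = 13.0156; S(2,1) = 9.4200; S(2,2) = 6.8177
  k=3: S(3,0) = 15.2993; S(3,1) = 11.0728; S(3,2) = 8.0139; S(3,3) = 5.8000
Terminal payoffs V(N, i) = max(K - S_T, 0):
  V(3,0) = 0.000000; V(3,1) = 0.000000; V(3,2) = 2.606104; V(3,3) = 4.819983
Backward induction: V(k, i) = exp(-r*dt) * [p * V(k+1, i) + (1-p) * V(k+1, i+1)]; then take max(V_cont, immediate exercise) for American.
  V(2,0) = exp(-r*dt) * [p*0.000000 + (1-p)*0.000000] = 0.000000; exercise = 0.000000; V(2,0) = max -> 0.000000
  V(2,1) = exp(-r*dt) * [p*0.000000 + (1-p)*2.606104] = 1.361097; exercise = 1.200000; V(2,1) = max -> 1.361097
  V(2,2) = exp(-r*dt) * [p*2.606104 + (1-p)*4.819983] = 3.749355; exercise = 3.802322; V(2,2) = max -> 3.802322
  V(1,0) = exp(-r*dt) * [p*0.000000 + (1-p)*1.361097] = 0.710864; exercise = 0.000000; V(1,0) = max -> 0.710864
  V(1,1) = exp(-r*dt) * [p*1.361097 + (1-p)*3.802322] = 2.629294; exercise = 2.606104; V(1,1) = max -> 2.629294
  V(0,0) = exp(-r*dt) * [p*0.710864 + (1-p)*2.629294] = 1.709262; exercise = 1.200000; V(0,0) = max -> 1.709262


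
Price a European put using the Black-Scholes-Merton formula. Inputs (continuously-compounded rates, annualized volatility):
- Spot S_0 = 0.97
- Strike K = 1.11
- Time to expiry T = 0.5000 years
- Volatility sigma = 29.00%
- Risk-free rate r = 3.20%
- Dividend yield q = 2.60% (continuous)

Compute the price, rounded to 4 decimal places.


d1 = (ln(S/K) + (r - q + 0.5*sigma^2) * T) / (sigma * sqrt(T)) = -0.54029894
d2 = d1 - sigma * sqrt(T) = -0.74535991
exp(-rT) = 0.98412732; exp(-qT) = 0.98708414
P = K * exp(-rT) * N(-d2) - S_0 * exp(-qT) * N(-d1)
N(-d1) = 0.70550456; N(-d2) = 0.77197291
P = 1.1100 * 0.98412732 * 0.77197291 - 0.9700 * 0.98708414 * 0.70550456 = 0.1678

Answer: Price = 0.1678


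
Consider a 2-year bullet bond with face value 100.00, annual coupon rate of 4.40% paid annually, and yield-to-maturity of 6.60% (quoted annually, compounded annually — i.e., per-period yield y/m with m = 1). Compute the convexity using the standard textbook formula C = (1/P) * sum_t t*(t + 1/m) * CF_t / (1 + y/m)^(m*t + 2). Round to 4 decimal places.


Coupon per period c = face * coupon_rate / m = 4.400000
Periods per year m = 1; per-period yield y/m = 0.066000
Number of cashflows N = 2
Cashflows (t years, CF_t, discount factor 1/(1+y/m)^(m*t), PV):
  t = 1.0000: CF_t = 4.400000, DF = 0.938086, PV = 4.127580
  t = 2.0000: CF_t = 104.400000, DF = 0.880006, PV = 91.872617
Price P = sum_t PV_t = 96.000197
Convexity numerator sum_t t*(t + 1/m) * CF_t / (1+y/m)^(m*t + 2):
  t = 1.0000: term = 7.264589
  t = 2.0000: term = 485.090680
Convexity = (1/P) * sum = 492.355269 / 96.000197 = 5.128690

Answer: Convexity = 5.1287


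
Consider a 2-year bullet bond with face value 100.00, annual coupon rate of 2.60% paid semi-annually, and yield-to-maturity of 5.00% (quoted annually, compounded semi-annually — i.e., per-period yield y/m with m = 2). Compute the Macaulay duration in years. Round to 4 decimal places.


Answer: Macaulay duration = 1.9608 years

Derivation:
Coupon per period c = face * coupon_rate / m = 1.300000
Periods per year m = 2; per-period yield y/m = 0.025000
Number of cashflows N = 4
Cashflows (t years, CF_t, discount factor 1/(1+y/m)^(m*t), PV):
  t = 0.5000: CF_t = 1.300000, DF = 0.975610, PV = 1.268293
  t = 1.0000: CF_t = 1.300000, DF = 0.951814, PV = 1.237359
  t = 1.5000: CF_t = 1.300000, DF = 0.928599, PV = 1.207179
  t = 2.0000: CF_t = 101.300000, DF = 0.905951, PV = 91.772800
Price P = sum_t PV_t = 95.485631
Macaulay numerator sum_t t * PV_t:
  t * PV_t at t = 0.5000: 0.634146
  t * PV_t at t = 1.0000: 1.237359
  t * PV_t at t = 1.5000: 1.810769
  t * PV_t at t = 2.0000: 183.545601
Macaulay duration D = (sum_t t * PV_t) / P = 187.227875 / 95.485631 = 1.960796


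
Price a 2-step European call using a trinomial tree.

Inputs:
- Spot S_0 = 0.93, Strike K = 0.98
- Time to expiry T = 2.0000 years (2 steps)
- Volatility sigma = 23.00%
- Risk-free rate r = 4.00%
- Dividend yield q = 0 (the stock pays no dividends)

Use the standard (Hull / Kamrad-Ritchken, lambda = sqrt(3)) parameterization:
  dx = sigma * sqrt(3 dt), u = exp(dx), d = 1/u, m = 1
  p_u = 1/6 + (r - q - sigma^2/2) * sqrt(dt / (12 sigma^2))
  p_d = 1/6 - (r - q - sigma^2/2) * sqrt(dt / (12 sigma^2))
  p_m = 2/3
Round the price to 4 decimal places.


dt = T/N = 1.000000; dx = sigma*sqrt(3*dt) = 0.398372
u = exp(dx) = 1.489398; d = 1/u = 0.671412
p_u = 0.183673, p_m = 0.666667, p_d = 0.149660
Discount per step: exp(-r*dt) = 0.960789
Stock lattice S(k, j) with j the centered position index:
  k=0: S(0,+0) = 0.9300
  k=1: S(1,-1) = 0.6244; S(1,+0) = 0.9300; S(1,+1) = 1.3851
  k=2: S(2,-2) = 0.4192; S(2,-1) = 0.6244; S(2,+0) = 0.9300; S(2,+1) = 1.3851; S(2,+2) = 2.0630
Terminal payoffs V(N, j) = max(S_T - K, 0):
  V(2,-2) = 0.000000; V(2,-1) = 0.000000; V(2,+0) = 0.000000; V(2,+1) = 0.405140; V(2,+2) = 1.083024
Backward induction: V(k, j) = exp(-r*dt) * [p_u * V(k+1, j+1) + p_m * V(k+1, j) + p_d * V(k+1, j-1)]
  V(1,-1) = exp(-r*dt) * [p_u*0.000000 + p_m*0.000000 + p_d*0.000000] = 0.000000
  V(1,+0) = exp(-r*dt) * [p_u*0.405140 + p_m*0.000000 + p_d*0.000000] = 0.071496
  V(1,+1) = exp(-r*dt) * [p_u*1.083024 + p_m*0.405140 + p_d*0.000000] = 0.450625
  V(0,+0) = exp(-r*dt) * [p_u*0.450625 + p_m*0.071496 + p_d*0.000000] = 0.125317

Answer: Price = V(0,0) = 0.1253


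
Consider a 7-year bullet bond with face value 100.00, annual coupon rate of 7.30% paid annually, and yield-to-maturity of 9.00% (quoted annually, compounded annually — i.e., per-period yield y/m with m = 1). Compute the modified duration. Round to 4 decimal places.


Answer: Modified duration = 5.1899

Derivation:
Coupon per period c = face * coupon_rate / m = 7.300000
Periods per year m = 1; per-period yield y/m = 0.090000
Number of cashflows N = 7
Cashflows (t years, CF_t, discount factor 1/(1+y/m)^(m*t), PV):
  t = 1.0000: CF_t = 7.300000, DF = 0.917431, PV = 6.697248
  t = 2.0000: CF_t = 7.300000, DF = 0.841680, PV = 6.144264
  t = 3.0000: CF_t = 7.300000, DF = 0.772183, PV = 5.636939
  t = 4.0000: CF_t = 7.300000, DF = 0.708425, PV = 5.171504
  t = 5.0000: CF_t = 7.300000, DF = 0.649931, PV = 4.744499
  t = 6.0000: CF_t = 7.300000, DF = 0.596267, PV = 4.352751
  t = 7.0000: CF_t = 107.300000, DF = 0.547034, PV = 58.696774
Price P = sum_t PV_t = 91.443980
First compute Macaulay numerator sum_t t * PV_t:
  t * PV_t at t = 1.0000: 6.697248
  t * PV_t at t = 2.0000: 12.288528
  t * PV_t at t = 3.0000: 16.910818
  t * PV_t at t = 4.0000: 20.686016
  t * PV_t at t = 5.0000: 23.722496
  t * PV_t at t = 6.0000: 26.116509
  t * PV_t at t = 7.0000: 410.877421
Macaulay duration D = 517.299036 / 91.443980 = 5.657005
Modified duration = D / (1 + y/m) = 5.657005 / (1 + 0.090000) = 5.189913


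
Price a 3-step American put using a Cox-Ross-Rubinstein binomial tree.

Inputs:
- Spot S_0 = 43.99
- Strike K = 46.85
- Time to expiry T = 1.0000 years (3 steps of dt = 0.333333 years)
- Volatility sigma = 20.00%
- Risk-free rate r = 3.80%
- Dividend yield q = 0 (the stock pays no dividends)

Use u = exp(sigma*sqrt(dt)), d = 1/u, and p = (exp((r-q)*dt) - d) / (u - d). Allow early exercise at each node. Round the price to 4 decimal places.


Answer: Price = V(0,0) = 4.4527

Derivation:
dt = T/N = 0.333333
u = exp(sigma*sqrt(dt)) = 1.122401; d = 1/u = 0.890947
p = (exp((r-q)*dt) - d) / (u - d) = 0.526239
Discount per step: exp(-r*dt) = 0.987413
Stock lattice S(k, i) with i counting down-moves:
  k=0: S(0,0) = 43.9900
  k=1: S(1,0) = 49.3744; S(1,1) = 39.1928
  k=2: S(2,0) = 55.4179; S(2,1) = 43.9900; S(2,2) = 34.9187
  k=3: S(3,0) = 62.2011; S(3,1) = 49.3744; S(3,2) = 39.1928; S(3,3) = 31.1107
Terminal payoffs V(N, i) = max(K - S_T, 0):
  V(3,0) = 0.000000; V(3,1) = 0.000000; V(3,2) = 7.657230; V(3,3) = 15.739289
Backward induction: V(k, i) = exp(-r*dt) * [p * V(k+1, i) + (1-p) * V(k+1, i+1)]; then take max(V_cont, immediate exercise) for American.
  V(2,0) = exp(-r*dt) * [p*0.000000 + (1-p)*0.000000] = 0.000000; exercise = 0.000000; V(2,0) = max -> 0.000000
  V(2,1) = exp(-r*dt) * [p*0.000000 + (1-p)*7.657230] = 3.582035; exercise = 2.860000; V(2,1) = max -> 3.582035
  V(2,2) = exp(-r*dt) * [p*7.657230 + (1-p)*15.739289] = 11.341619; exercise = 11.931310; V(2,2) = max -> 11.931310
  V(1,0) = exp(-r*dt) * [p*0.000000 + (1-p)*3.582035] = 1.675668; exercise = 0.000000; V(1,0) = max -> 1.675668
  V(1,1) = exp(-r*dt) * [p*3.582035 + (1-p)*11.931310] = 7.442720; exercise = 7.657230; V(1,1) = max -> 7.657230
  V(0,0) = exp(-r*dt) * [p*1.675668 + (1-p)*7.657230] = 4.452738; exercise = 2.860000; V(0,0) = max -> 4.452738


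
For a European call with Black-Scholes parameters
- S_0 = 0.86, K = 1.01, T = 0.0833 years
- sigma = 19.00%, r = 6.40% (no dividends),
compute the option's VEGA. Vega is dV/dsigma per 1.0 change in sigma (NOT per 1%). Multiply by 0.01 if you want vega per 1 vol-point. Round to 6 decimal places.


d1 = -2.8071849281; d2 = -2.8620222329
phi(d1) = 0.0077576010; exp(-qT) = 1.0000000000; exp(-rT) = 0.9946829856
Vega = S * exp(-qT) * phi(d1) * sqrt(T) = 0.8600 * 1.0000000000 * 0.0077576010 * 0.2886173938 = 0.001926

Answer: Vega = 0.001926


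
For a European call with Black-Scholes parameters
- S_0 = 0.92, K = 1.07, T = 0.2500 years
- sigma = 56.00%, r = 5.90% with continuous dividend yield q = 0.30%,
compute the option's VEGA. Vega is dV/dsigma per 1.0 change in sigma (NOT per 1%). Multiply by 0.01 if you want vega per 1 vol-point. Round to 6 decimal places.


d1 = -0.3494294908; d2 = -0.6294294908
phi(d1) = 0.3753152206; exp(-qT) = 0.9992502812; exp(-rT) = 0.9853582484
Vega = S * exp(-qT) * phi(d1) * sqrt(T) = 0.9200 * 0.9992502812 * 0.3753152206 * 0.5000000000 = 0.172516

Answer: Vega = 0.172516


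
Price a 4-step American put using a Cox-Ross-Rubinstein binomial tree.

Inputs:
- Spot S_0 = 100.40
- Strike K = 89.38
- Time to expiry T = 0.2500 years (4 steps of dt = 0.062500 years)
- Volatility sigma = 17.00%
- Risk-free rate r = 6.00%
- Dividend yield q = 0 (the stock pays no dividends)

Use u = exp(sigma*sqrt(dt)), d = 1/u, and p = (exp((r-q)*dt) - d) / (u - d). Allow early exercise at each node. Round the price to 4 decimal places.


Answer: Price = V(0,0) = 0.2180

Derivation:
dt = T/N = 0.062500
u = exp(sigma*sqrt(dt)) = 1.043416; d = 1/u = 0.958390
p = (exp((r-q)*dt) - d) / (u - d) = 0.533564
Discount per step: exp(-r*dt) = 0.996257
Stock lattice S(k, i) with i counting down-moves:
  k=0: S(0,0) = 100.4000
  k=1: S(1,0) = 104.7590; S(1,1) = 96.2224
  k=2: S(2,0) = 109.3072; S(2,1) = 100.4000; S(2,2) = 92.2186
  k=3: S(3,0) = 114.0529; S(3,1) = 104.7590; S(3,2) = 96.2224; S(3,3) = 88.3815
  k=4: S(4,0) = 119.0046; S(4,1) = 109.3072; S(4,2) = 100.4000; S(4,3) = 92.2186; S(4,4) = 84.7039
Terminal payoffs V(N, i) = max(K - S_T, 0):
  V(4,0) = 0.000000; V(4,1) = 0.000000; V(4,2) = 0.000000; V(4,3) = 0.000000; V(4,4) = 4.676052
Backward induction: V(k, i) = exp(-r*dt) * [p * V(k+1, i) + (1-p) * V(k+1, i+1)]; then take max(V_cont, immediate exercise) for American.
  V(3,0) = exp(-r*dt) * [p*0.000000 + (1-p)*0.000000] = 0.000000; exercise = 0.000000; V(3,0) = max -> 0.000000
  V(3,1) = exp(-r*dt) * [p*0.000000 + (1-p)*0.000000] = 0.000000; exercise = 0.000000; V(3,1) = max -> 0.000000
  V(3,2) = exp(-r*dt) * [p*0.000000 + (1-p)*0.000000] = 0.000000; exercise = 0.000000; V(3,2) = max -> 0.000000
  V(3,3) = exp(-r*dt) * [p*0.000000 + (1-p)*4.676052] = 2.172917; exercise = 0.998541; V(3,3) = max -> 2.172917
  V(2,0) = exp(-r*dt) * [p*0.000000 + (1-p)*0.000000] = 0.000000; exercise = 0.000000; V(2,0) = max -> 0.000000
  V(2,1) = exp(-r*dt) * [p*0.000000 + (1-p)*0.000000] = 0.000000; exercise = 0.000000; V(2,1) = max -> 0.000000
  V(2,2) = exp(-r*dt) * [p*0.000000 + (1-p)*2.172917] = 1.009733; exercise = 0.000000; V(2,2) = max -> 1.009733
  V(1,0) = exp(-r*dt) * [p*0.000000 + (1-p)*0.000000] = 0.000000; exercise = 0.000000; V(1,0) = max -> 0.000000
  V(1,1) = exp(-r*dt) * [p*0.000000 + (1-p)*1.009733] = 0.469213; exercise = 0.000000; V(1,1) = max -> 0.469213
  V(0,0) = exp(-r*dt) * [p*0.000000 + (1-p)*0.469213] = 0.218039; exercise = 0.000000; V(0,0) = max -> 0.218039


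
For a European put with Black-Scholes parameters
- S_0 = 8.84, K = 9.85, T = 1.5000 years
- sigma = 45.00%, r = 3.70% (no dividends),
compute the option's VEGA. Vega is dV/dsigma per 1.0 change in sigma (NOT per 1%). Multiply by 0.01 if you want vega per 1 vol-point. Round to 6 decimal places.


Answer: Vega = 4.249857

Derivation:
d1 = 0.1799747555; d2 = -0.3711604366
phi(d1) = 0.3925332667; exp(-qT) = 1.0000000000; exp(-rT) = 0.9460120237
Vega = S * exp(-qT) * phi(d1) * sqrt(T) = 8.8400 * 1.0000000000 * 0.3925332667 * 1.2247448714 = 4.249857


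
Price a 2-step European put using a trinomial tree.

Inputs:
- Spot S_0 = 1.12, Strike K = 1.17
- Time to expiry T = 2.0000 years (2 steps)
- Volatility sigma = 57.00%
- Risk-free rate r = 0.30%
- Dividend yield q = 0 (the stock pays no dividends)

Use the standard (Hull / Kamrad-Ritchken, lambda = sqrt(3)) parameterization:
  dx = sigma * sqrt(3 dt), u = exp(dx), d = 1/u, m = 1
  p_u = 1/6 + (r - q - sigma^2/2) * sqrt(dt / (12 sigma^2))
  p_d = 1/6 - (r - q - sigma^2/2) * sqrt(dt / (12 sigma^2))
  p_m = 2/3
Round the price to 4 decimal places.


dt = T/N = 1.000000; dx = sigma*sqrt(3*dt) = 0.987269
u = exp(dx) = 2.683895; d = 1/u = 0.372593
p_u = 0.085914, p_m = 0.666667, p_d = 0.247420
Discount per step: exp(-r*dt) = 0.997004
Stock lattice S(k, j) with j the centered position index:
  k=0: S(0,+0) = 1.1200
  k=1: S(1,-1) = 0.4173; S(1,+0) = 1.1200; S(1,+1) = 3.0060
  k=2: S(2,-2) = 0.1555; S(2,-1) = 0.4173; S(2,+0) = 1.1200; S(2,+1) = 3.0060; S(2,+2) = 8.0677
Terminal payoffs V(N, j) = max(K - S_T, 0):
  V(2,-2) = 1.014516; V(2,-1) = 0.752696; V(2,+0) = 0.050000; V(2,+1) = 0.000000; V(2,+2) = 0.000000
Backward induction: V(k, j) = exp(-r*dt) * [p_u * V(k+1, j+1) + p_m * V(k+1, j) + p_d * V(k+1, j-1)]
  V(1,-1) = exp(-r*dt) * [p_u*0.050000 + p_m*0.752696 + p_d*1.014516] = 0.754836
  V(1,+0) = exp(-r*dt) * [p_u*0.000000 + p_m*0.050000 + p_d*0.752696] = 0.218907
  V(1,+1) = exp(-r*dt) * [p_u*0.000000 + p_m*0.000000 + p_d*0.050000] = 0.012334
  V(0,+0) = exp(-r*dt) * [p_u*0.012334 + p_m*0.218907 + p_d*0.754836] = 0.332760

Answer: Price = V(0,0) = 0.3328


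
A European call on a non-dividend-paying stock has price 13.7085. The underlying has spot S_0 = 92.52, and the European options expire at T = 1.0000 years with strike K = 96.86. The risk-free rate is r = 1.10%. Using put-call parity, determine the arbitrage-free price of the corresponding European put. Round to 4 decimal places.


Answer: Put price = 16.9889

Derivation:
Put-call parity: C - P = S_0 * exp(-qT) - K * exp(-rT).
S_0 * exp(-qT) = 92.5200 * 1.00000000 = 92.52000000
K * exp(-rT) = 96.8600 * 0.98906028 = 95.80037860
P = C - S*exp(-qT) + K*exp(-rT)
P = 13.7085 - 92.52000000 + 95.80037860 = 16.9889


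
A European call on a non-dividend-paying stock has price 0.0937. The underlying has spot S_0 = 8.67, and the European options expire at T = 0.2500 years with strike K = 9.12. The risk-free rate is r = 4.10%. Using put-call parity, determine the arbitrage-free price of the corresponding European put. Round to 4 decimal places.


Answer: Put price = 0.4507

Derivation:
Put-call parity: C - P = S_0 * exp(-qT) - K * exp(-rT).
S_0 * exp(-qT) = 8.6700 * 1.00000000 = 8.67000000
K * exp(-rT) = 9.1200 * 0.98980235 = 9.02699745
P = C - S*exp(-qT) + K*exp(-rT)
P = 0.0937 - 8.67000000 + 9.02699745 = 0.4507


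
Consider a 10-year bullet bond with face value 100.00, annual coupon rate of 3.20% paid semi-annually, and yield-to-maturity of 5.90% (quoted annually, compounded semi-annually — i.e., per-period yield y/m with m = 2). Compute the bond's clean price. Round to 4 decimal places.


Coupon per period c = face * coupon_rate / m = 1.600000
Periods per year m = 2; per-period yield y/m = 0.029500
Number of cashflows N = 20
Cashflows (t years, CF_t, discount factor 1/(1+y/m)^(m*t), PV):
  t = 0.5000: CF_t = 1.600000, DF = 0.971345, PV = 1.554153
  t = 1.0000: CF_t = 1.600000, DF = 0.943512, PV = 1.509619
  t = 1.5000: CF_t = 1.600000, DF = 0.916476, PV = 1.466361
  t = 2.0000: CF_t = 1.600000, DF = 0.890214, PV = 1.424343
  t = 2.5000: CF_t = 1.600000, DF = 0.864706, PV = 1.383529
  t = 3.0000: CF_t = 1.600000, DF = 0.839928, PV = 1.343884
  t = 3.5000: CF_t = 1.600000, DF = 0.815860, PV = 1.305376
  t = 4.0000: CF_t = 1.600000, DF = 0.792482, PV = 1.267971
  t = 4.5000: CF_t = 1.600000, DF = 0.769773, PV = 1.231637
  t = 5.0000: CF_t = 1.600000, DF = 0.747716, PV = 1.196345
  t = 5.5000: CF_t = 1.600000, DF = 0.726290, PV = 1.162064
  t = 6.0000: CF_t = 1.600000, DF = 0.705479, PV = 1.128766
  t = 6.5000: CF_t = 1.600000, DF = 0.685263, PV = 1.096421
  t = 7.0000: CF_t = 1.600000, DF = 0.665627, PV = 1.065004
  t = 7.5000: CF_t = 1.600000, DF = 0.646554, PV = 1.034486
  t = 8.0000: CF_t = 1.600000, DF = 0.628027, PV = 1.004843
  t = 8.5000: CF_t = 1.600000, DF = 0.610031, PV = 0.976050
  t = 9.0000: CF_t = 1.600000, DF = 0.592551, PV = 0.948081
  t = 9.5000: CF_t = 1.600000, DF = 0.575572, PV = 0.920915
  t = 10.0000: CF_t = 101.600000, DF = 0.559079, PV = 56.802400
Price P = sum_t PV_t = 79.822248

Answer: Price = 79.8222


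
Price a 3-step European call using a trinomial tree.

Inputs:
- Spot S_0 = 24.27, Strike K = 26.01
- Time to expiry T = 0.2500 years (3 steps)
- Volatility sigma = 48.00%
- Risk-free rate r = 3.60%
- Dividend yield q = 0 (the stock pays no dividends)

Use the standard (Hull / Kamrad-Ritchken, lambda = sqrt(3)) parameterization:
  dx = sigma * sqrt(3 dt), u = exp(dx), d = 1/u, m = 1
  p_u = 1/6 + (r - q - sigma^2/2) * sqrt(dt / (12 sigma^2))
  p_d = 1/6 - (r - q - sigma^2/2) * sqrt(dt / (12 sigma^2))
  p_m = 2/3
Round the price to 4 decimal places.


Answer: Price = V(0,0) = 1.7363

Derivation:
dt = T/N = 0.083333; dx = sigma*sqrt(3*dt) = 0.240000
u = exp(dx) = 1.271249; d = 1/u = 0.786628
p_u = 0.152917, p_m = 0.666667, p_d = 0.180417
Discount per step: exp(-r*dt) = 0.997004
Stock lattice S(k, j) with j the centered position index:
  k=0: S(0,+0) = 24.2700
  k=1: S(1,-1) = 19.0915; S(1,+0) = 24.2700; S(1,+1) = 30.8532
  k=2: S(2,-2) = 15.0179; S(2,-1) = 19.0915; S(2,+0) = 24.2700; S(2,+1) = 30.8532; S(2,+2) = 39.2221
  k=3: S(3,-3) = 11.8135; S(3,-2) = 15.0179; S(3,-1) = 19.0915; S(3,+0) = 24.2700; S(3,+1) = 30.8532; S(3,+2) = 39.2221; S(3,+3) = 49.8611
Terminal payoffs V(N, j) = max(S_T - K, 0):
  V(3,-3) = 0.000000; V(3,-2) = 0.000000; V(3,-1) = 0.000000; V(3,+0) = 0.000000; V(3,+1) = 4.843217; V(3,+2) = 13.212126; V(3,+3) = 23.851094
Backward induction: V(k, j) = exp(-r*dt) * [p_u * V(k+1, j+1) + p_m * V(k+1, j) + p_d * V(k+1, j-1)]
  V(2,-2) = exp(-r*dt) * [p_u*0.000000 + p_m*0.000000 + p_d*0.000000] = 0.000000
  V(2,-1) = exp(-r*dt) * [p_u*0.000000 + p_m*0.000000 + p_d*0.000000] = 0.000000
  V(2,+0) = exp(-r*dt) * [p_u*4.843217 + p_m*0.000000 + p_d*0.000000] = 0.738390
  V(2,+1) = exp(-r*dt) * [p_u*13.212126 + p_m*4.843217 + p_d*0.000000] = 5.233442
  V(2,+2) = exp(-r*dt) * [p_u*23.851094 + p_m*13.212126 + p_d*4.843217] = 13.289183
  V(1,-1) = exp(-r*dt) * [p_u*0.738390 + p_m*0.000000 + p_d*0.000000] = 0.112574
  V(1,+0) = exp(-r*dt) * [p_u*5.233442 + p_m*0.738390 + p_d*0.000000] = 1.288669
  V(1,+1) = exp(-r*dt) * [p_u*13.289183 + p_m*5.233442 + p_d*0.738390] = 5.637379
  V(0,+0) = exp(-r*dt) * [p_u*5.637379 + p_m*1.288669 + p_d*0.112574] = 1.736255
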